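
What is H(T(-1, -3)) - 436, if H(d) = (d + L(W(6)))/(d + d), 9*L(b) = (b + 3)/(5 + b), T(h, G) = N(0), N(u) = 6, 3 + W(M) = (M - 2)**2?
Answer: -211649/486 ≈ -435.49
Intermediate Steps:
W(M) = -3 + (-2 + M)**2 (W(M) = -3 + (M - 2)**2 = -3 + (-2 + M)**2)
T(h, G) = 6
L(b) = (3 + b)/(9*(5 + b)) (L(b) = ((b + 3)/(5 + b))/9 = ((3 + b)/(5 + b))/9 = (3 + b)/(9*(5 + b)))
H(d) = (8/81 + d)/(2*d) (H(d) = (d + (3 + (-3 + (-2 + 6)**2))/(9*(5 + (-3 + (-2 + 6)**2))))/(d + d) = (d + (3 + (-3 + 4**2))/(9*(5 + (-3 + 4**2))))/((2*d)) = (d + (3 + (-3 + 16))/(9*(5 + (-3 + 16))))*(1/(2*d)) = (d + (3 + 13)/(9*(5 + 13)))*(1/(2*d)) = (d + (1/9)*16/18)*(1/(2*d)) = (d + (1/9)*(1/18)*16)*(1/(2*d)) = (d + 8/81)*(1/(2*d)) = (8/81 + d)*(1/(2*d)) = (8/81 + d)/(2*d))
H(T(-1, -3)) - 436 = (1/162)*(8 + 81*6)/6 - 436 = (1/162)*(1/6)*(8 + 486) - 436 = (1/162)*(1/6)*494 - 436 = 247/486 - 436 = -211649/486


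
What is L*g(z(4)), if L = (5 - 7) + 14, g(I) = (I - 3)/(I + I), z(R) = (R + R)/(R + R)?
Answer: -12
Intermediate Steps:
z(R) = 1 (z(R) = (2*R)/((2*R)) = (2*R)*(1/(2*R)) = 1)
g(I) = (-3 + I)/(2*I) (g(I) = (-3 + I)/((2*I)) = (-3 + I)*(1/(2*I)) = (-3 + I)/(2*I))
L = 12 (L = -2 + 14 = 12)
L*g(z(4)) = 12*((1/2)*(-3 + 1)/1) = 12*((1/2)*1*(-2)) = 12*(-1) = -12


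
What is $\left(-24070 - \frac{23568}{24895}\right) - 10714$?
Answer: $- \frac{865971248}{24895} \approx -34785.0$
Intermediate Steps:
$\left(-24070 - \frac{23568}{24895}\right) - 10714 = - \frac{599246218}{24895} - 10714 = - \frac{865971248}{24895}$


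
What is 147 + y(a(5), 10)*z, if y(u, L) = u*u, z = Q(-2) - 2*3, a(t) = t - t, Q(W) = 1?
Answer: 147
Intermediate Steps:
a(t) = 0
z = -5 (z = 1 - 2*3 = 1 - 6 = -5)
y(u, L) = u²
147 + y(a(5), 10)*z = 147 + 0²*(-5) = 147 + 0*(-5) = 147 + 0 = 147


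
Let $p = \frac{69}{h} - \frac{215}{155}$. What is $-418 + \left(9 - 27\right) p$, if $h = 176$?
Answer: $- \frac{1091443}{2728} \approx -400.09$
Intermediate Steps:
$p = - \frac{5429}{5456}$ ($p = \frac{69}{176} - \frac{215}{155} = 69 \cdot \frac{1}{176} - \frac{43}{31} = \frac{69}{176} - \frac{43}{31} = - \frac{5429}{5456} \approx -0.99505$)
$-418 + \left(9 - 27\right) p = -418 + \left(9 - 27\right) \left(- \frac{5429}{5456}\right) = -418 - - \frac{48861}{2728} = -418 + \frac{48861}{2728} = - \frac{1091443}{2728}$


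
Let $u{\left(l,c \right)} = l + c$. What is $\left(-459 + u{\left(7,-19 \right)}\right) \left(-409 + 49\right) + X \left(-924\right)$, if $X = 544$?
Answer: $-333096$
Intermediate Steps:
$u{\left(l,c \right)} = c + l$
$\left(-459 + u{\left(7,-19 \right)}\right) \left(-409 + 49\right) + X \left(-924\right) = \left(-459 + \left(-19 + 7\right)\right) \left(-409 + 49\right) + 544 \left(-924\right) = \left(-459 - 12\right) \left(-360\right) - 502656 = \left(-471\right) \left(-360\right) - 502656 = 169560 - 502656 = -333096$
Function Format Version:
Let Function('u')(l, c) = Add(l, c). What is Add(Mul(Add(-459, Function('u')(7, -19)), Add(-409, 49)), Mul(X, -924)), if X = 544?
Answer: -333096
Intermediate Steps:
Function('u')(l, c) = Add(c, l)
Add(Mul(Add(-459, Function('u')(7, -19)), Add(-409, 49)), Mul(X, -924)) = Add(Mul(Add(-459, Add(-19, 7)), Add(-409, 49)), Mul(544, -924)) = Add(Mul(Add(-459, -12), -360), -502656) = Add(Mul(-471, -360), -502656) = Add(169560, -502656) = -333096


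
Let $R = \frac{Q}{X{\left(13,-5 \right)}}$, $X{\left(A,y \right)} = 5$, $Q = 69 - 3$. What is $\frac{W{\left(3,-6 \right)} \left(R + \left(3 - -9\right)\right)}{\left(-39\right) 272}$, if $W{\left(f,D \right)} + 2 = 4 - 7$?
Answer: $\frac{21}{1768} \approx 0.011878$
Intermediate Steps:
$Q = 66$
$W{\left(f,D \right)} = -5$ ($W{\left(f,D \right)} = -2 + \left(4 - 7\right) = -2 - 3 = -5$)
$R = \frac{66}{5} \approx 13.2$
$\frac{W{\left(3,-6 \right)} \left(R + \left(3 - -9\right)\right)}{\left(-39\right) 272} = \frac{\left(-5\right) \left(\frac{66}{5} + \left(3 - -9\right)\right)}{\left(-39\right) 272} = \frac{\left(-5\right) \left(\frac{66}{5} + \left(3 + 9\right)\right)}{-10608} = - 5 \left(\frac{66}{5} + 12\right) \left(- \frac{1}{10608}\right) = \left(-5\right) \frac{126}{5} \left(- \frac{1}{10608}\right) = \left(-126\right) \left(- \frac{1}{10608}\right) = \frac{21}{1768}$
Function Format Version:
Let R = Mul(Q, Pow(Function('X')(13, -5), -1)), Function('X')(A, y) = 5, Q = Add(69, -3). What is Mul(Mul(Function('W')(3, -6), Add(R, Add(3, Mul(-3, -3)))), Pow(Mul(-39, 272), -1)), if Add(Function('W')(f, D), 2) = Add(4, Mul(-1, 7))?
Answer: Rational(21, 1768) ≈ 0.011878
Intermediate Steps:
Q = 66
Function('W')(f, D) = -5 (Function('W')(f, D) = Add(-2, Add(4, Mul(-1, 7))) = Add(-2, Add(4, -7)) = Add(-2, -3) = -5)
R = Rational(66, 5) (R = Mul(66, Pow(5, -1)) = Mul(66, Rational(1, 5)) = Rational(66, 5) ≈ 13.200)
Mul(Mul(Function('W')(3, -6), Add(R, Add(3, Mul(-3, -3)))), Pow(Mul(-39, 272), -1)) = Mul(Mul(-5, Add(Rational(66, 5), Add(3, Mul(-3, -3)))), Pow(Mul(-39, 272), -1)) = Mul(Mul(-5, Add(Rational(66, 5), Add(3, 9))), Pow(-10608, -1)) = Mul(Mul(-5, Add(Rational(66, 5), 12)), Rational(-1, 10608)) = Mul(Mul(-5, Rational(126, 5)), Rational(-1, 10608)) = Mul(-126, Rational(-1, 10608)) = Rational(21, 1768)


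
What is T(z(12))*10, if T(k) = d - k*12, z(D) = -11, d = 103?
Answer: 2350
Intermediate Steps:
T(k) = 103 - 12*k (T(k) = 103 - k*12 = 103 - 12*k)
T(z(12))*10 = (103 - 12*(-11))*10 = (103 + 132)*10 = 235*10 = 2350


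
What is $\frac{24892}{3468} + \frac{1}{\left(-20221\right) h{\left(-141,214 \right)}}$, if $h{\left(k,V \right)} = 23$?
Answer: $\frac{2894210642}{403226961} \approx 7.1776$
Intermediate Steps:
$\frac{24892}{3468} + \frac{1}{\left(-20221\right) h{\left(-141,214 \right)}} = \frac{24892}{3468} + \frac{1}{\left(-20221\right) 23} = 24892 \cdot \frac{1}{3468} - \frac{1}{465083} = \frac{6223}{867} - \frac{1}{465083} = \frac{2894210642}{403226961}$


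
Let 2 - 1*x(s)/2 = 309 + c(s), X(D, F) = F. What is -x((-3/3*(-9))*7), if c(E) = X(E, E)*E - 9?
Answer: 8534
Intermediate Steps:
c(E) = -9 + E² (c(E) = E*E - 9 = E² - 9 = -9 + E²)
x(s) = -596 - 2*s² (x(s) = 4 - 2*(309 + (-9 + s²)) = 4 - 2*(300 + s²) = 4 + (-600 - 2*s²) = -596 - 2*s²)
-x((-3/3*(-9))*7) = -(-596 - 2*((-3/3*(-9))*7)²) = -(-596 - 2*((-3*⅓*(-9))*7)²) = -(-596 - 2*(-1*(-9)*7)²) = -(-596 - 2*(9*7)²) = -(-596 - 2*63²) = -(-596 - 2*3969) = -(-596 - 7938) = -1*(-8534) = 8534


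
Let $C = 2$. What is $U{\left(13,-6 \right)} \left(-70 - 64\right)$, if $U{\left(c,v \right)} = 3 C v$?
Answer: $4824$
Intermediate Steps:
$U{\left(c,v \right)} = 6 v$ ($U{\left(c,v \right)} = 3 \cdot 2 v = 6 v$)
$U{\left(13,-6 \right)} \left(-70 - 64\right) = 6 \left(-6\right) \left(-70 - 64\right) = \left(-36\right) \left(-134\right) = 4824$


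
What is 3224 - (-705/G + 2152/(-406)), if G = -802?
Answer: 525606381/162806 ≈ 3228.4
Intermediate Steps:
3224 - (-705/G + 2152/(-406)) = 3224 - (-705/(-802) + 2152/(-406)) = 3224 - (-705*(-1/802) + 2152*(-1/406)) = 3224 - (705/802 - 1076/203) = 3224 - 1*(-719837/162806) = 3224 + 719837/162806 = 525606381/162806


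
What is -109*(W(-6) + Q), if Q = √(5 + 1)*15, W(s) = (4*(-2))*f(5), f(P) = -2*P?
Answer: -8720 - 1635*√6 ≈ -12725.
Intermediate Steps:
W(s) = 80 (W(s) = (4*(-2))*(-2*5) = -8*(-10) = 80)
Q = 15*√6 (Q = √6*15 = 15*√6 ≈ 36.742)
-109*(W(-6) + Q) = -109*(80 + 15*√6) = -8720 - 1635*√6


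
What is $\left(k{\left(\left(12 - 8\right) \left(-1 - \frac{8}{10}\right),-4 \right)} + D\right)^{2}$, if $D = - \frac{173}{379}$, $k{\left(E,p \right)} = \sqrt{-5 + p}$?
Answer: $\frac{\left(173 - 1137 i\right)^{2}}{143641} \approx -8.7916 - 2.7388 i$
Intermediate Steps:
$D = - \frac{173}{379}$ ($D = \left(-173\right) \frac{1}{379} = - \frac{173}{379} \approx -0.45646$)
$\left(k{\left(\left(12 - 8\right) \left(-1 - \frac{8}{10}\right),-4 \right)} + D\right)^{2} = \left(\sqrt{-5 - 4} - \frac{173}{379}\right)^{2} = \left(\sqrt{-9} - \frac{173}{379}\right)^{2} = \left(3 i - \frac{173}{379}\right)^{2} = \left(- \frac{173}{379} + 3 i\right)^{2}$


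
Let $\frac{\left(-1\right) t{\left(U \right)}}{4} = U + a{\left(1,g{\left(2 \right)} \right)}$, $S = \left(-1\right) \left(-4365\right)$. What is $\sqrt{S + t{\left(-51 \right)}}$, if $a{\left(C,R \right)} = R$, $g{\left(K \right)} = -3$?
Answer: $3 \sqrt{509} \approx 67.683$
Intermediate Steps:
$S = 4365$
$t{\left(U \right)} = 12 - 4 U$ ($t{\left(U \right)} = - 4 \left(U - 3\right) = - 4 \left(-3 + U\right) = 12 - 4 U$)
$\sqrt{S + t{\left(-51 \right)}} = \sqrt{4365 + \left(12 - -204\right)} = \sqrt{4365 + \left(12 + 204\right)} = \sqrt{4365 + 216} = \sqrt{4581} = 3 \sqrt{509}$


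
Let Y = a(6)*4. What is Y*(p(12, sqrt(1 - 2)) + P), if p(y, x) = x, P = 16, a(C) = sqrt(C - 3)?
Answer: 4*sqrt(3)*(16 + I) ≈ 110.85 + 6.9282*I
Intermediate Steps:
a(C) = sqrt(-3 + C)
Y = 4*sqrt(3) (Y = sqrt(-3 + 6)*4 = sqrt(3)*4 = 4*sqrt(3) ≈ 6.9282)
Y*(p(12, sqrt(1 - 2)) + P) = (4*sqrt(3))*(sqrt(1 - 2) + 16) = (4*sqrt(3))*(sqrt(-1) + 16) = (4*sqrt(3))*(I + 16) = (4*sqrt(3))*(16 + I) = 4*sqrt(3)*(16 + I)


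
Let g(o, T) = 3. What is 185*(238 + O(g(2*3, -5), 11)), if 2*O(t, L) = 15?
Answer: 90835/2 ≈ 45418.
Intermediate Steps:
O(t, L) = 15/2 (O(t, L) = (1/2)*15 = 15/2)
185*(238 + O(g(2*3, -5), 11)) = 185*(238 + 15/2) = 185*(491/2) = 90835/2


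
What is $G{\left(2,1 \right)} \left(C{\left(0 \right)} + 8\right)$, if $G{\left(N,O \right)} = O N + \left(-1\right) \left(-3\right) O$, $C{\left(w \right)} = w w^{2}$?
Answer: $40$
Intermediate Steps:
$C{\left(w \right)} = w^{3}$
$G{\left(N,O \right)} = 3 O + N O$ ($G{\left(N,O \right)} = N O + 3 O = 3 O + N O$)
$G{\left(2,1 \right)} \left(C{\left(0 \right)} + 8\right) = 1 \left(3 + 2\right) \left(0^{3} + 8\right) = 1 \cdot 5 \left(0 + 8\right) = 5 \cdot 8 = 40$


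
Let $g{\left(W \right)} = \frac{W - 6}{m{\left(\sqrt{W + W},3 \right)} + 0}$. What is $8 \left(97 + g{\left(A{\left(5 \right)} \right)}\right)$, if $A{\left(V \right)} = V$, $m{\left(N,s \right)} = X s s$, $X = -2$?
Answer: $\frac{6988}{9} \approx 776.44$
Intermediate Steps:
$m{\left(N,s \right)} = - 2 s^{2}$ ($m{\left(N,s \right)} = - 2 s s = - 2 s^{2}$)
$g{\left(W \right)} = \frac{1}{3} - \frac{W}{18}$ ($g{\left(W \right)} = \frac{W - 6}{- 2 \cdot 3^{2} + 0} = \frac{-6 + W}{\left(-2\right) 9 + 0} = \frac{-6 + W}{-18 + 0} = \frac{-6 + W}{-18} = \left(-6 + W\right) \left(- \frac{1}{18}\right) = \frac{1}{3} - \frac{W}{18}$)
$8 \left(97 + g{\left(A{\left(5 \right)} \right)}\right) = 8 \left(97 + \left(\frac{1}{3} - \frac{5}{18}\right)\right) = 8 \left(97 + \frac{1}{18}\right) = 8 \cdot \frac{1747}{18} = \frac{6988}{9}$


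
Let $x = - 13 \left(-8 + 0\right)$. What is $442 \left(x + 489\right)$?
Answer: $262106$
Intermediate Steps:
$x = 104$ ($x = \left(-13\right) \left(-8\right) = 104$)
$442 \left(x + 489\right) = 442 \left(104 + 489\right) = 442 \cdot 593 = 262106$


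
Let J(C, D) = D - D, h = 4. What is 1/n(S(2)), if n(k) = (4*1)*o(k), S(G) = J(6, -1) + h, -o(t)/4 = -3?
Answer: 1/48 ≈ 0.020833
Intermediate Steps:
o(t) = 12 (o(t) = -4*(-3) = 12)
J(C, D) = 0
S(G) = 4 (S(G) = 0 + 4 = 4)
n(k) = 48 (n(k) = (4*1)*12 = 4*12 = 48)
1/n(S(2)) = 1/48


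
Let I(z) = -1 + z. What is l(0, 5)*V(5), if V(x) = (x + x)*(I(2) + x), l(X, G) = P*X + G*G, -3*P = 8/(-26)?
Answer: 1500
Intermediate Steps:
P = 4/39 (P = -8/(3*(-26)) = -8*(-1)/(3*26) = -1/3*(-4/13) = 4/39 ≈ 0.10256)
l(X, G) = G**2 + 4*X/39 (l(X, G) = 4*X/39 + G*G = 4*X/39 + G**2 = G**2 + 4*X/39)
V(x) = 2*x*(1 + x) (V(x) = (x + x)*((-1 + 2) + x) = (2*x)*(1 + x) = 2*x*(1 + x))
l(0, 5)*V(5) = (5**2 + (4/39)*0)*(2*5*(1 + 5)) = (25 + 0)*(2*5*6) = 25*60 = 1500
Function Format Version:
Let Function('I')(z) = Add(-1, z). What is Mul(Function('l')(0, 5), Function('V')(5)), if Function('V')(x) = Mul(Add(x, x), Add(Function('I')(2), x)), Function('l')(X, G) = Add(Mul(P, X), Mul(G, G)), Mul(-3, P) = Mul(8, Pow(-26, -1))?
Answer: 1500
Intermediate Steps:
P = Rational(4, 39) (P = Mul(Rational(-1, 3), Mul(8, Pow(-26, -1))) = Mul(Rational(-1, 3), Mul(8, Rational(-1, 26))) = Mul(Rational(-1, 3), Rational(-4, 13)) = Rational(4, 39) ≈ 0.10256)
Function('l')(X, G) = Add(Pow(G, 2), Mul(Rational(4, 39), X)) (Function('l')(X, G) = Add(Mul(Rational(4, 39), X), Mul(G, G)) = Add(Mul(Rational(4, 39), X), Pow(G, 2)) = Add(Pow(G, 2), Mul(Rational(4, 39), X)))
Function('V')(x) = Mul(2, x, Add(1, x)) (Function('V')(x) = Mul(Add(x, x), Add(Add(-1, 2), x)) = Mul(Mul(2, x), Add(1, x)) = Mul(2, x, Add(1, x)))
Mul(Function('l')(0, 5), Function('V')(5)) = Mul(Add(Pow(5, 2), Mul(Rational(4, 39), 0)), Mul(2, 5, Add(1, 5))) = Mul(Add(25, 0), Mul(2, 5, 6)) = Mul(25, 60) = 1500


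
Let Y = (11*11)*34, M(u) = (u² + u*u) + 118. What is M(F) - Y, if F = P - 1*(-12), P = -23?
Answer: -3754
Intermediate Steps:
F = -11 (F = -23 - 1*(-12) = -23 + 12 = -11)
M(u) = 118 + 2*u² (M(u) = (u² + u²) + 118 = 2*u² + 118 = 118 + 2*u²)
Y = 4114 (Y = 121*34 = 4114)
M(F) - Y = (118 + 2*(-11)²) - 1*4114 = (118 + 2*121) - 4114 = (118 + 242) - 4114 = 360 - 4114 = -3754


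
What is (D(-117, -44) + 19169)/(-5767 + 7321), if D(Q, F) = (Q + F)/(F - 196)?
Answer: 4600721/372960 ≈ 12.336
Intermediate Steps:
D(Q, F) = (F + Q)/(-196 + F)
(D(-117, -44) + 19169)/(-5767 + 7321) = ((-44 - 117)/(-196 - 44) + 19169)/(-5767 + 7321) = (-161/(-240) + 19169)/1554 = (-1/240*(-161) + 19169)*(1/1554) = (161/240 + 19169)*(1/1554) = (4600721/240)*(1/1554) = 4600721/372960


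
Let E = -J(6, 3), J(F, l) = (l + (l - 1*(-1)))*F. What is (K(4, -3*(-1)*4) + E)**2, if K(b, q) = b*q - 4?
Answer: 4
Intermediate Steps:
J(F, l) = F*(1 + 2*l) (J(F, l) = (l + (l + 1))*F = (l + (1 + l))*F = (1 + 2*l)*F = F*(1 + 2*l))
K(b, q) = -4 + b*q
E = -42 (E = -6*(1 + 2*3) = -6*(1 + 6) = -6*7 = -1*42 = -42)
(K(4, -3*(-1)*4) + E)**2 = ((-4 + 4*(-3*(-1)*4)) - 42)**2 = ((-4 + 4*(3*4)) - 42)**2 = ((-4 + 4*12) - 42)**2 = ((-4 + 48) - 42)**2 = (44 - 42)**2 = 2**2 = 4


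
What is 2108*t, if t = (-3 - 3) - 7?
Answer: -27404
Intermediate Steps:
t = -13 (t = -6 - 7 = -13)
2108*t = 2108*(-13) = -27404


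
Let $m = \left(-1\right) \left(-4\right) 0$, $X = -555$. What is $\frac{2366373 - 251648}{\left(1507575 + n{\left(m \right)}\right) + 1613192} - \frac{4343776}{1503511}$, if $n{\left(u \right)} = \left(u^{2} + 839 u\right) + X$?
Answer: $- \frac{10373989701037}{4691273064332} \approx -2.2113$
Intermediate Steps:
$m = 0$ ($m = 4 \cdot 0 = 0$)
$n{\left(u \right)} = -555 + u^{2} + 839 u$ ($n{\left(u \right)} = \left(u^{2} + 839 u\right) - 555 = -555 + u^{2} + 839 u$)
$\frac{2366373 - 251648}{\left(1507575 + n{\left(m \right)}\right) + 1613192} - \frac{4343776}{1503511} = \frac{2366373 - 251648}{\left(1507575 + \left(-555 + 0^{2} + 839 \cdot 0\right)\right) + 1613192} - \frac{4343776}{1503511} = \frac{2114725}{\left(1507575 + \left(-555 + 0 + 0\right)\right) + 1613192} - \frac{4343776}{1503511} = \frac{2114725}{\left(1507575 - 555\right) + 1613192} - \frac{4343776}{1503511} = \frac{2114725}{1507020 + 1613192} - \frac{4343776}{1503511} = \frac{2114725}{3120212} - \frac{4343776}{1503511} = - \frac{10373989701037}{4691273064332}$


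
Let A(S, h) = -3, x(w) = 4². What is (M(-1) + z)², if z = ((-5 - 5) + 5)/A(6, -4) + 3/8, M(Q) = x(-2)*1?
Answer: 187489/576 ≈ 325.50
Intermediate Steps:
x(w) = 16
M(Q) = 16 (M(Q) = 16*1 = 16)
z = 49/24 (z = ((-5 - 5) + 5)/(-3) + 3/8 = (-10 + 5)*(-⅓) + 3*(⅛) = -5*(-⅓) + 3/8 = 5/3 + 3/8 = 49/24 ≈ 2.0417)
(M(-1) + z)² = (16 + 49/24)² = (433/24)² = 187489/576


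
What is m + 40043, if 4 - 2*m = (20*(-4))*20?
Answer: 40845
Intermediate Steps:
m = 802 (m = 2 - 20*(-4)*20/2 = 2 - (-40)*20 = 2 - ½*(-1600) = 2 + 800 = 802)
m + 40043 = 802 + 40043 = 40845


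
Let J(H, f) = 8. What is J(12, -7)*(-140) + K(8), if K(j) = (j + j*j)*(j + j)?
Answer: 32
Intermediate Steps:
K(j) = 2*j*(j + j**2) (K(j) = (j + j**2)*(2*j) = 2*j*(j + j**2))
J(12, -7)*(-140) + K(8) = 8*(-140) + 2*8**2*(1 + 8) = -1120 + 2*64*9 = -1120 + 1152 = 32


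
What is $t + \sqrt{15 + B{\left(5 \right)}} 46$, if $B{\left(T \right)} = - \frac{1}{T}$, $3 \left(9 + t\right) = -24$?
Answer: $-17 + \frac{46 \sqrt{370}}{5} \approx 159.97$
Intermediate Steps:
$t = -17$ ($t = -9 + \frac{1}{3} \left(-24\right) = -9 - 8 = -17$)
$t + \sqrt{15 + B{\left(5 \right)}} 46 = -17 + \sqrt{15 - \frac{1}{5}} \cdot 46 = -17 + \sqrt{\frac{74}{5}} \cdot 46 = -17 + \frac{\sqrt{370}}{5} \cdot 46 = -17 + \frac{46 \sqrt{370}}{5}$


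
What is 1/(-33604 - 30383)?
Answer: -1/63987 ≈ -1.5628e-5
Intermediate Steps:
1/(-33604 - 30383) = 1/(-63987) = -1/63987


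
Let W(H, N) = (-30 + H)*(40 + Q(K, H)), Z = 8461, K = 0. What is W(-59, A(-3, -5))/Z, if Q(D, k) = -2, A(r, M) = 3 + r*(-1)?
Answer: -3382/8461 ≈ -0.39972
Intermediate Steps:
A(r, M) = 3 - r
W(H, N) = -1140 + 38*H (W(H, N) = (-30 + H)*(40 - 2) = (-30 + H)*38 = -1140 + 38*H)
W(-59, A(-3, -5))/Z = (-1140 + 38*(-59))/8461 = (-1140 - 2242)*(1/8461) = -3382*1/8461 = -3382/8461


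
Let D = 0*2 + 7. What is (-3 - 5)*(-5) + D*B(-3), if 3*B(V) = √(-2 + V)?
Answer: 40 + 7*I*√5/3 ≈ 40.0 + 5.2175*I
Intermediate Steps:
B(V) = √(-2 + V)/3
D = 7 (D = 0 + 7 = 7)
(-3 - 5)*(-5) + D*B(-3) = (-3 - 5)*(-5) + 7*(√(-2 - 3)/3) = -8*(-5) + 7*(√(-5)/3) = 40 + 7*((I*√5)/3) = 40 + 7*(I*√5/3) = 40 + 7*I*√5/3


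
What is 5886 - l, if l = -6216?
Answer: 12102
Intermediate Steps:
5886 - l = 5886 - 1*(-6216) = 5886 + 6216 = 12102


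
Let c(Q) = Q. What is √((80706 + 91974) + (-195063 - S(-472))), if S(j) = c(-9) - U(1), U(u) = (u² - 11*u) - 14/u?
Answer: I*√22398 ≈ 149.66*I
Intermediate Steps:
U(u) = u² - 14/u - 11*u
S(j) = 15 (S(j) = -9 - (-14 + 1²*(-11 + 1))/1 = -9 - (-14 + 1*(-10)) = -9 - (-14 - 10) = -9 - (-24) = -9 - 1*(-24) = -9 + 24 = 15)
√((80706 + 91974) + (-195063 - S(-472))) = √((80706 + 91974) + (-195063 - 1*15)) = √(172680 + (-195063 - 15)) = √(172680 - 195078) = √(-22398) = I*√22398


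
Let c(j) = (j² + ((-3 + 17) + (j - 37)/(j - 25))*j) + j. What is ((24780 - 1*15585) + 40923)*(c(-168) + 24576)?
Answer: 484621012800/193 ≈ 2.5110e+9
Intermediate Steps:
c(j) = j + j² + j*(14 + (-37 + j)/(-25 + j)) (c(j) = (j² + (14 + (-37 + j)/(-25 + j))*j) + j = (j² + j*(14 + (-37 + j)/(-25 + j))) + j = j + j² + j*(14 + (-37 + j)/(-25 + j)))
((24780 - 1*15585) + 40923)*(c(-168) + 24576) = ((24780 - 1*15585) + 40923)*(-168*(-412 + (-168)² - 9*(-168))/(-25 - 168) + 24576) = ((24780 - 15585) + 40923)*(-168*(-412 + 28224 + 1512)/(-193) + 24576) = (9195 + 40923)*(-168*(-1/193)*29324 + 24576) = 50118*(4926432/193 + 24576) = 50118*(9669600/193) = 484621012800/193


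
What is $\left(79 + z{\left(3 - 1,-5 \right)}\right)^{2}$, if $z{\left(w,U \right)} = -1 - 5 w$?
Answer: $4624$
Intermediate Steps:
$\left(79 + z{\left(3 - 1,-5 \right)}\right)^{2} = \left(79 - \left(1 + 5 \left(3 - 1\right)\right)\right)^{2} = \left(79 - 11\right)^{2} = 68^{2} = 4624$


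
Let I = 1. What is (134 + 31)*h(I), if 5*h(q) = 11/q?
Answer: 363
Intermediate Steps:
h(q) = 11/(5*q) (h(q) = (11/q)/5 = 11/(5*q))
(134 + 31)*h(I) = (134 + 31)*((11/5)/1) = 165*((11/5)*1) = 165*(11/5) = 363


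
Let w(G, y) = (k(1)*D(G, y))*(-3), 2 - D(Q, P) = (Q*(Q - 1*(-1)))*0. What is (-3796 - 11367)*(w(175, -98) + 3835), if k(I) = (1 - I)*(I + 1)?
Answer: -58150105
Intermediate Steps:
D(Q, P) = 2 (D(Q, P) = 2 - Q*(Q - 1*(-1))*0 = 2 - Q*(Q + 1)*0 = 2 - Q*(1 + Q)*0 = 2 - 1*0 = 2 + 0 = 2)
k(I) = (1 + I)*(1 - I) (k(I) = (1 - I)*(1 + I) = (1 + I)*(1 - I))
w(G, y) = 0 (w(G, y) = ((1 - 1*1²)*2)*(-3) = ((1 - 1*1)*2)*(-3) = ((1 - 1)*2)*(-3) = (0*2)*(-3) = 0*(-3) = 0)
(-3796 - 11367)*(w(175, -98) + 3835) = (-3796 - 11367)*(0 + 3835) = -15163*3835 = -58150105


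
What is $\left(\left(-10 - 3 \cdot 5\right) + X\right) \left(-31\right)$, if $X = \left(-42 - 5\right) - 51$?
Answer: $3813$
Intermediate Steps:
$X = -98$ ($X = -47 - 51 = -98$)
$\left(\left(-10 - 3 \cdot 5\right) + X\right) \left(-31\right) = \left(\left(-10 - 3 \cdot 5\right) - 98\right) \left(-31\right) = \left(\left(-10 - 15\right) - 98\right) \left(-31\right) = \left(-25 - 98\right) \left(-31\right) = \left(-123\right) \left(-31\right) = 3813$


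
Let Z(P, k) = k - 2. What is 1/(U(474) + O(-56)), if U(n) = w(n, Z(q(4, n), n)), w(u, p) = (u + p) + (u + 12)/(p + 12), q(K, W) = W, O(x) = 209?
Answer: 242/279753 ≈ 0.00086505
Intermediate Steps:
Z(P, k) = -2 + k
w(u, p) = p + u + (12 + u)/(12 + p) (w(u, p) = (p + u) + (12 + u)/(12 + p) = p + u + (12 + u)/(12 + p))
U(n) = (-12 + (-2 + n)² + 25*n + n*(-2 + n))/(10 + n) (U(n) = (12 + (-2 + n)² + 12*(-2 + n) + 13*n + (-2 + n)*n)/(12 + (-2 + n)) = (12 + (-2 + n)² + (-24 + 12*n) + 13*n + n*(-2 + n))/(10 + n) = (-12 + (-2 + n)² + 25*n + n*(-2 + n))/(10 + n))
1/(U(474) + O(-56)) = 1/((-8 + 2*474² + 19*474)/(10 + 474) + 209) = 1/((-8 + 2*224676 + 9006)/484 + 209) = 1/((-8 + 449352 + 9006)/484 + 209) = 1/((1/484)*458350 + 209) = 1/(229175/242 + 209) = 1/(279753/242) = 242/279753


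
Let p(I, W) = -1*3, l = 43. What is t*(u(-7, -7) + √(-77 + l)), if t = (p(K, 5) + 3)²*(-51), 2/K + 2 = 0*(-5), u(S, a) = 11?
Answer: 0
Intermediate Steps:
K = -1 (K = 2/(-2 + 0*(-5)) = 2/(-2 + 0) = 2/(-2) = 2*(-½) = -1)
p(I, W) = -3
t = 0 (t = (-3 + 3)²*(-51) = 0²*(-51) = 0*(-51) = 0)
t*(u(-7, -7) + √(-77 + l)) = 0*(11 + √(-77 + 43)) = 0*(11 + √(-34)) = 0*(11 + I*√34) = 0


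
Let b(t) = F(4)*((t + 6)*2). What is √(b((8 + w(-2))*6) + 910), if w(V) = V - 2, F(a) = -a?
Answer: √670 ≈ 25.884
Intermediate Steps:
w(V) = -2 + V
b(t) = -48 - 8*t (b(t) = (-1*4)*((t + 6)*2) = -4*(6 + t)*2 = -4*(12 + 2*t) = -48 - 8*t)
√(b((8 + w(-2))*6) + 910) = √((-48 - 8*(8 + (-2 - 2))*6) + 910) = √((-48 - 8*(8 - 4)*6) + 910) = √((-48 - 32*6) + 910) = √((-48 - 8*24) + 910) = √((-48 - 192) + 910) = √(-240 + 910) = √670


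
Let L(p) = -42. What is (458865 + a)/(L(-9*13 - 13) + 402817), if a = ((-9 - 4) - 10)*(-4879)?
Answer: 571082/402775 ≈ 1.4179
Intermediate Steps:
a = 112217 (a = (-13 - 10)*(-4879) = -23*(-4879) = 112217)
(458865 + a)/(L(-9*13 - 13) + 402817) = (458865 + 112217)/(-42 + 402817) = 571082/402775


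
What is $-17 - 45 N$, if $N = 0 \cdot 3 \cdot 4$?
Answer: $-17$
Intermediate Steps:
$N = 0$ ($N = 0 \cdot 4 = 0$)
$-17 - 45 N = -17 - 0 = -17 + 0 = -17$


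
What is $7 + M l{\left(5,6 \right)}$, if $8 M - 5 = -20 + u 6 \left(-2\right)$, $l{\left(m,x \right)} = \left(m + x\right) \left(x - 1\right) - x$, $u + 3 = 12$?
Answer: $- \frac{5971}{8} \approx -746.38$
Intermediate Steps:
$u = 9$ ($u = -3 + 12 = 9$)
$l{\left(m,x \right)} = - x + \left(-1 + x\right) \left(m + x\right)$ ($l{\left(m,x \right)} = \left(m + x\right) \left(-1 + x\right) - x = \left(-1 + x\right) \left(m + x\right) - x = - x + \left(-1 + x\right) \left(m + x\right)$)
$M = - \frac{123}{8}$ ($M = \frac{5}{8} + \frac{-20 + 9 \cdot 6 \left(-2\right)}{8} = \frac{5}{8} + \frac{-20 + 9 \left(-12\right)}{8} = \frac{5}{8} + \frac{-20 - 108}{8} = \frac{5}{8} + \frac{1}{8} \left(-128\right) = \frac{5}{8} - 16 = - \frac{123}{8} \approx -15.375$)
$7 + M l{\left(5,6 \right)} = 7 - \frac{123 \left(6^{2} - 5 - 12 + 5 \cdot 6\right)}{8} = 7 - \frac{123 \left(36 - 5 - 12 + 30\right)}{8} = 7 - \frac{6027}{8} = - \frac{5971}{8}$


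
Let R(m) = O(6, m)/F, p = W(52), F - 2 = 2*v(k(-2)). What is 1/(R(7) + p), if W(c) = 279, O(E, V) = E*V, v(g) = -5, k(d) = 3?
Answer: 4/1095 ≈ 0.0036530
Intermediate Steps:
F = -8 (F = 2 + 2*(-5) = 2 - 10 = -8)
p = 279
R(m) = -3*m/4 (R(m) = (6*m)/(-8) = (6*m)*(-⅛) = -3*m/4)
1/(R(7) + p) = 1/(-¾*7 + 279) = 1/(-21/4 + 279) = 1/(1095/4) = 4/1095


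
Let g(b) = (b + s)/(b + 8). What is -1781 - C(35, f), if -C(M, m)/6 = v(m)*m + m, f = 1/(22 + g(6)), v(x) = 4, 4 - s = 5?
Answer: -557033/313 ≈ -1779.7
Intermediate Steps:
s = -1 (s = 4 - 1*5 = 4 - 5 = -1)
g(b) = (-1 + b)/(8 + b) (g(b) = (b - 1)/(b + 8) = (-1 + b)/(8 + b))
f = 14/313 (f = 1/(22 + (-1 + 6)/(8 + 6)) = 1/(22 + 5/14) = 1/(313/14) = 14/313 ≈ 0.044728)
C(M, m) = -30*m (C(M, m) = -6*(4*m + m) = -30*m)
-1781 - C(35, f) = -1781 - (-30)*14/313 = -1781 - 1*(-420/313) = -1781 + 420/313 = -557033/313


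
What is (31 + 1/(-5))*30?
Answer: 924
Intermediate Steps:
(31 + 1/(-5))*30 = (31 - ⅕)*30 = (154/5)*30 = 924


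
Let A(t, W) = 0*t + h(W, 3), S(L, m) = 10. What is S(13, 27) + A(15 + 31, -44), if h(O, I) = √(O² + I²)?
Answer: 10 + √1945 ≈ 54.102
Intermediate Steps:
h(O, I) = √(I² + O²)
A(t, W) = √(9 + W²) (A(t, W) = 0*t + √(3² + W²) = 0 + √(9 + W²) = √(9 + W²))
S(13, 27) + A(15 + 31, -44) = 10 + √(9 + (-44)²) = 10 + √(9 + 1936) = 10 + √1945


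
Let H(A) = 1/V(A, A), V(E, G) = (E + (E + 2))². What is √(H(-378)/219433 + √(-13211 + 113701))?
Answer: √(219433 + 27374523799960324*√100490)/165452482 ≈ 17.805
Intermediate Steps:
V(E, G) = (2 + 2*E)² (V(E, G) = (E + (2 + E))² = (2 + 2*E)²)
H(A) = 1/(4*(1 + A)²)
√(H(-378)/219433 + √(-13211 + 113701)) = √((1/(4*(1 - 378)²))/219433 + √(-13211 + 113701)) = √(((¼)/(-377)²)*(1/219433) + √100490) = √(((¼)*(1/142129))*(1/219433) + √100490) = √((1/568516)*(1/219433) + √100490) = √(1/124751171428 + √100490)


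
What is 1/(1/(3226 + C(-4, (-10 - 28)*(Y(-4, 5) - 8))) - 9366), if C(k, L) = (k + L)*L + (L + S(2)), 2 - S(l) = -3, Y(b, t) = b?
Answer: -209799/1964977433 ≈ -0.00010677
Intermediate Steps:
S(l) = 5 (S(l) = 2 - 1*(-3) = 2 + 3 = 5)
C(k, L) = 5 + L + L*(L + k) (C(k, L) = (k + L)*L + (L + 5) = (L + k)*L + (5 + L) = L*(L + k) + (5 + L) = 5 + L + L*(L + k))
1/(1/(3226 + C(-4, (-10 - 28)*(Y(-4, 5) - 8))) - 9366) = 1/(1/(3226 + (5 + (-10 - 28)*(-4 - 8) + ((-10 - 28)*(-4 - 8))² + ((-10 - 28)*(-4 - 8))*(-4))) - 9366) = 1/(1/(3226 + (5 - 38*(-12) + (-38*(-12))² - 38*(-12)*(-4))) - 9366) = 1/(1/(3226 + (5 + 456 + 456² + 456*(-4))) - 9366) = 1/(1/(3226 + (5 + 456 + 207936 - 1824)) - 9366) = 1/(1/(3226 + 206573) - 9366) = 1/(1/209799 - 9366) = 1/(-1964977433/209799) = -209799/1964977433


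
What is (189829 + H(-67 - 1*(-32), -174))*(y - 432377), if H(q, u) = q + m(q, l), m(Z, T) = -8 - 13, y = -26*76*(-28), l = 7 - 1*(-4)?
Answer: -71553719877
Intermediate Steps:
l = 11 (l = 7 + 4 = 11)
y = 55328 (y = -1976*(-28) = 55328)
m(Z, T) = -21
H(q, u) = -21 + q (H(q, u) = q - 21 = -21 + q)
(189829 + H(-67 - 1*(-32), -174))*(y - 432377) = (189829 + (-21 + (-67 - 1*(-32))))*(55328 - 432377) = (189829 + (-21 + (-67 + 32)))*(-377049) = (189829 + (-21 - 35))*(-377049) = (189829 - 56)*(-377049) = 189773*(-377049) = -71553719877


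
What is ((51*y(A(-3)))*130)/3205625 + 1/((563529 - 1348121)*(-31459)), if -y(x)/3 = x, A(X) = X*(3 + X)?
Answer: 1/24682479728 ≈ 4.0515e-11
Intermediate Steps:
y(x) = -3*x
((51*y(A(-3)))*130)/3205625 + 1/((563529 - 1348121)*(-31459)) = ((51*(-(-9)*(3 - 3)))*130)/3205625 + 1/((563529 - 1348121)*(-31459)) = ((51*(-(-9)*0))*130)*(1/3205625) - 1/31459/(-784592) = ((51*(-3*0))*130)*(1/3205625) - 1/784592*(-1/31459) = ((51*0)*130)*(1/3205625) + 1/24682479728 = (0*130)*(1/3205625) + 1/24682479728 = 0*(1/3205625) + 1/24682479728 = 0 + 1/24682479728 = 1/24682479728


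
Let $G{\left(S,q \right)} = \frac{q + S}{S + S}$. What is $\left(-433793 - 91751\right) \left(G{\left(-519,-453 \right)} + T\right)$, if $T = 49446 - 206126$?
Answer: $\frac{14245121330032}{173} \approx 8.2342 \cdot 10^{10}$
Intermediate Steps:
$G{\left(S,q \right)} = \frac{S + q}{2 S}$
$T = -156680$
$\left(-433793 - 91751\right) \left(G{\left(-519,-453 \right)} + T\right) = \left(-433793 - 91751\right) \left(\frac{-519 - 453}{2 \left(-519\right)} - 156680\right) = - 525544 \left(\frac{1}{2} \left(- \frac{1}{519}\right) \left(-972\right) - 156680\right) = - 525544 \left(\frac{162}{173} - 156680\right) = \left(-525544\right) \left(- \frac{27105478}{173}\right) = \frac{14245121330032}{173}$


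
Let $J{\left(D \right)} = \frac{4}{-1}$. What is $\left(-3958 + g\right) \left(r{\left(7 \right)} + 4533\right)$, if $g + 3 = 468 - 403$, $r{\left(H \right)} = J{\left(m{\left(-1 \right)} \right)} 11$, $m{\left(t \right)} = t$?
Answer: $-17489144$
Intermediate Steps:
$J{\left(D \right)} = -4$ ($J{\left(D \right)} = 4 \left(-1\right) = -4$)
$r{\left(H \right)} = -44$ ($r{\left(H \right)} = \left(-4\right) 11 = -44$)
$g = 62$ ($g = -3 + \left(468 - 403\right) = -3 + 65 = 62$)
$\left(-3958 + g\right) \left(r{\left(7 \right)} + 4533\right) = \left(-3958 + 62\right) \left(-44 + 4533\right) = \left(-3896\right) 4489 = -17489144$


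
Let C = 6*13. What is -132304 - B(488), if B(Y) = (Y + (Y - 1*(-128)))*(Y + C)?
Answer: -757168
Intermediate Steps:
C = 78
B(Y) = (78 + Y)*(128 + 2*Y) (B(Y) = (Y + (Y - 1*(-128)))*(Y + 78) = (Y + (Y + 128))*(78 + Y) = (Y + (128 + Y))*(78 + Y) = (128 + 2*Y)*(78 + Y) = (78 + Y)*(128 + 2*Y))
-132304 - B(488) = -132304 - (9984 + 2*488² + 284*488) = -132304 - (9984 + 2*238144 + 138592) = -132304 - (9984 + 476288 + 138592) = -132304 - 1*624864 = -132304 - 624864 = -757168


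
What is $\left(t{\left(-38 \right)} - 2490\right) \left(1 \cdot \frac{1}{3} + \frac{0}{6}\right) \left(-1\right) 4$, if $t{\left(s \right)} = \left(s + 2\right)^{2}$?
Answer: $1592$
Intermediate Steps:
$t{\left(s \right)} = \left(2 + s\right)^{2}$
$\left(t{\left(-38 \right)} - 2490\right) \left(1 \cdot \frac{1}{3} + \frac{0}{6}\right) \left(-1\right) 4 = \left(\left(2 - 38\right)^{2} - 2490\right) \left(1 \cdot \frac{1}{3} + \frac{0}{6}\right) \left(-1\right) 4 = \left(\left(-36\right)^{2} - 2490\right) \left(1 \cdot \frac{1}{3} + 0 \cdot \frac{1}{6}\right) \left(-1\right) 4 = \left(1296 - 2490\right) \left(\frac{1}{3} + 0\right) \left(-1\right) 4 = - 1194 \cdot \frac{1}{3} \left(-1\right) 4 = - 1194 \left(\left(- \frac{1}{3}\right) 4\right) = \left(-1194\right) \left(- \frac{4}{3}\right) = 1592$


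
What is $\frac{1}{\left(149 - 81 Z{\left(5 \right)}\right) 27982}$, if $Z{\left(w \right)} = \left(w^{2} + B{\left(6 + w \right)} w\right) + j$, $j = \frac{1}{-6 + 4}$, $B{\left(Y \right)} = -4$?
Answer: $- \frac{1}{6030121} \approx -1.6583 \cdot 10^{-7}$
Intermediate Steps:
$j = - \frac{1}{2}$ ($j = \frac{1}{-2} = - \frac{1}{2} \approx -0.5$)
$Z{\left(w \right)} = - \frac{1}{2} + w^{2} - 4 w$ ($Z{\left(w \right)} = \left(w^{2} - 4 w\right) - \frac{1}{2} = - \frac{1}{2} + w^{2} - 4 w$)
$\frac{1}{\left(149 - 81 Z{\left(5 \right)}\right) 27982} = \frac{1}{\left(149 - 81 \left(- \frac{1}{2} + 5^{2} - 20\right)\right) 27982} = \frac{1}{149 - 81 \left(- \frac{1}{2} + 25 - 20\right)} \frac{1}{27982} = \frac{1}{149 - \frac{729}{2}} \cdot \frac{1}{27982} = \frac{1}{- \frac{431}{2}} \cdot \frac{1}{27982} = \left(- \frac{2}{431}\right) \frac{1}{27982} = - \frac{1}{6030121}$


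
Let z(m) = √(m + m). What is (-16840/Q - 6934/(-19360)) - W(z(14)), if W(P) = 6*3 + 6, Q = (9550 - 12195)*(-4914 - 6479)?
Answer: -1379306061381/58340362960 ≈ -23.642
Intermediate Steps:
Q = 30134485 (Q = -2645*(-11393) = 30134485)
z(m) = √2*√m (z(m) = √(2*m) = √2*√m)
W(P) = 24 (W(P) = 18 + 6 = 24)
(-16840/Q - 6934/(-19360)) - W(z(14)) = (-16840/30134485 - 6934/(-19360)) - 1*24 = (-16840*1/30134485 - 6934*(-1/19360)) - 24 = (-3368/6026897 + 3467/9680) - 24 = 20862649659/58340362960 - 24 = -1379306061381/58340362960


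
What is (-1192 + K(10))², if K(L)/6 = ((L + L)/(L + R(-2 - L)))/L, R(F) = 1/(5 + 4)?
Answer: 11742756496/8281 ≈ 1.4180e+6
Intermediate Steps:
R(F) = ⅑ (R(F) = 1/9 = ⅑)
K(L) = 12/(⅑ + L) (K(L) = 6*(((L + L)/(L + ⅑))/L) = 6*(((2*L)/(⅑ + L))/L) = 6*((2*L/(⅑ + L))/L) = 6*(2/(⅑ + L)) = 12/(⅑ + L))
(-1192 + K(10))² = (-1192 + 108/(1 + 9*10))² = (-1192 + 108/(1 + 90))² = (-1192 + 108/91)² = (-108364/91)² = 11742756496/8281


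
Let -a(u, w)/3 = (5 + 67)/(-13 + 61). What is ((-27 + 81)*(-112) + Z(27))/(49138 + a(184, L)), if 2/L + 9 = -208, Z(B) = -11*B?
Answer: -12690/98267 ≈ -0.12914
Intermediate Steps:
L = -2/217 (L = 2/(-9 - 208) = 2/(-217) = 2*(-1/217) = -2/217 ≈ -0.0092166)
a(u, w) = -9/2 (a(u, w) = -3*(5 + 67)/(-13 + 61) = -216/48 = -3*3/2 = -9/2)
((-27 + 81)*(-112) + Z(27))/(49138 + a(184, L)) = ((-27 + 81)*(-112) - 11*27)/(49138 - 9/2) = (54*(-112) - 297)/(98267/2) = (-6048 - 297)*(2/98267) = -6345*2/98267 = -12690/98267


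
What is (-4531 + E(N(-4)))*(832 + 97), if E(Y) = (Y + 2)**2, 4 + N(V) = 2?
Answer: -4209299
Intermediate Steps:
N(V) = -2 (N(V) = -4 + 2 = -2)
E(Y) = (2 + Y)**2
(-4531 + E(N(-4)))*(832 + 97) = (-4531 + (2 - 2)**2)*(832 + 97) = (-4531 + 0**2)*929 = (-4531 + 0)*929 = -4531*929 = -4209299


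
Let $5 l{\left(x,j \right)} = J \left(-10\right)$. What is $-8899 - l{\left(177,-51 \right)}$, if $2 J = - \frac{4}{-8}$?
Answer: $- \frac{17797}{2} \approx -8898.5$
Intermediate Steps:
$J = \frac{1}{4}$ ($J = \frac{\left(-4\right) \frac{1}{-8}}{2} = \frac{\left(-4\right) \left(- \frac{1}{8}\right)}{2} = \frac{1}{2} \cdot \frac{1}{2} = \frac{1}{4} \approx 0.25$)
$l{\left(x,j \right)} = - \frac{1}{2}$ ($l{\left(x,j \right)} = \frac{\frac{1}{4} \left(-10\right)}{5} = \frac{1}{5} \left(- \frac{5}{2}\right) = - \frac{1}{2}$)
$-8899 - l{\left(177,-51 \right)} = -8899 - - \frac{1}{2} = -8899 + \frac{1}{2} = - \frac{17797}{2}$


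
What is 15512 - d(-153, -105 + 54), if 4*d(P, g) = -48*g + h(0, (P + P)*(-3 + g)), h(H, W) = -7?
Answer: 59607/4 ≈ 14902.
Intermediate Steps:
d(P, g) = -7/4 - 12*g (d(P, g) = (-48*g - 7)/4 = (-7 - 48*g)/4 = -7/4 - 12*g)
15512 - d(-153, -105 + 54) = 15512 - (-7/4 - 12*(-105 + 54)) = 15512 - (-7/4 - 12*(-51)) = 15512 - (-7/4 + 612) = 15512 - 1*2441/4 = 15512 - 2441/4 = 59607/4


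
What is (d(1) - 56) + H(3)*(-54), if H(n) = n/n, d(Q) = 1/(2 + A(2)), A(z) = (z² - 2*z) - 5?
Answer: -331/3 ≈ -110.33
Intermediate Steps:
A(z) = -5 + z² - 2*z
d(Q) = -⅓ (d(Q) = 1/(2 + (-5 + 2² - 2*2)) = 1/(2 + (-5 + 4 - 4)) = 1/(2 - 5) = 1/(-3) = -⅓)
H(n) = 1
(d(1) - 56) + H(3)*(-54) = (-⅓ - 56) + 1*(-54) = -169/3 - 54 = -331/3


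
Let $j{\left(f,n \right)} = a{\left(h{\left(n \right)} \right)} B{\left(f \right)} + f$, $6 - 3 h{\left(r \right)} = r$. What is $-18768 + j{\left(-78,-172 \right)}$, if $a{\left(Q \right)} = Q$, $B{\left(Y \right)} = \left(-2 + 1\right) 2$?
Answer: $- \frac{56894}{3} \approx -18965.0$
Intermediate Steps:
$h{\left(r \right)} = 2 - \frac{r}{3}$
$B{\left(Y \right)} = -2$ ($B{\left(Y \right)} = \left(-1\right) 2 = -2$)
$j{\left(f,n \right)} = -4 + f + \frac{2 n}{3}$ ($j{\left(f,n \right)} = \left(2 - \frac{n}{3}\right) \left(-2\right) + f = \left(-4 + \frac{2 n}{3}\right) + f = -4 + f + \frac{2 n}{3}$)
$-18768 + j{\left(-78,-172 \right)} = -18768 - \frac{590}{3} = - \frac{56894}{3}$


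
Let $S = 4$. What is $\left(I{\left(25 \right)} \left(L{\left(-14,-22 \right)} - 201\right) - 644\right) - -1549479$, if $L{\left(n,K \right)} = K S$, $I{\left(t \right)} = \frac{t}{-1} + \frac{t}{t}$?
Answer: $1555771$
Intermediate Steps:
$I{\left(t \right)} = 1 - t$ ($I{\left(t \right)} = t \left(-1\right) + 1 = - t + 1 = 1 - t$)
$L{\left(n,K \right)} = 4 K$ ($L{\left(n,K \right)} = K 4 = 4 K$)
$\left(I{\left(25 \right)} \left(L{\left(-14,-22 \right)} - 201\right) - 644\right) - -1549479 = \left(\left(1 - 25\right) \left(4 \left(-22\right) - 201\right) - 644\right) - -1549479 = \left(\left(1 - 25\right) \left(-88 - 201\right) - 644\right) + 1549479 = \left(\left(-24\right) \left(-289\right) - 644\right) + 1549479 = \left(6936 - 644\right) + 1549479 = 6292 + 1549479 = 1555771$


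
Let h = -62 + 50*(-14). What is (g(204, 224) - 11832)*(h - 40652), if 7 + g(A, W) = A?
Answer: 481851890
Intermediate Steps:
h = -762 (h = -62 - 700 = -762)
g(A, W) = -7 + A
(g(204, 224) - 11832)*(h - 40652) = ((-7 + 204) - 11832)*(-762 - 40652) = (197 - 11832)*(-41414) = -11635*(-41414) = 481851890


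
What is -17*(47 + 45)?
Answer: -1564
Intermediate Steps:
-17*(47 + 45) = -17*92 = -1564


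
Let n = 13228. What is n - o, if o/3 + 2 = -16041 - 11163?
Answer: 94846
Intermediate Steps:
o = -81618 (o = -6 + 3*(-16041 - 11163) = -6 + 3*(-27204) = -6 - 81612 = -81618)
n - o = 13228 - 1*(-81618) = 13228 + 81618 = 94846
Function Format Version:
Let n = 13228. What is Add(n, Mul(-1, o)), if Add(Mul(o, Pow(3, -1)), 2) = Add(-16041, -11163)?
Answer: 94846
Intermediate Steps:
o = -81618 (o = Add(-6, Mul(3, Add(-16041, -11163))) = Add(-6, Mul(3, -27204)) = Add(-6, -81612) = -81618)
Add(n, Mul(-1, o)) = Add(13228, Mul(-1, -81618)) = Add(13228, 81618) = 94846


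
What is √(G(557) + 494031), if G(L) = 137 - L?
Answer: √493611 ≈ 702.57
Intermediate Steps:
√(G(557) + 494031) = √((137 - 1*557) + 494031) = √((137 - 557) + 494031) = √(-420 + 494031) = √493611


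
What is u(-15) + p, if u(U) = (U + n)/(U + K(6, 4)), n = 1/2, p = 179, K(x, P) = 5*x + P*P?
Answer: 11069/62 ≈ 178.53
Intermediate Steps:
K(x, P) = P² + 5*x (K(x, P) = 5*x + P² = P² + 5*x)
n = ½ ≈ 0.50000
u(U) = (½ + U)/(46 + U) (u(U) = (U + ½)/(U + (4² + 5*6)) = (½ + U)/(U + (16 + 30)) = (½ + U)/(U + 46) = (½ + U)/(46 + U))
u(-15) + p = (½ - 15)/(46 - 15) + 179 = -29/2/31 + 179 = (1/31)*(-29/2) + 179 = -29/62 + 179 = 11069/62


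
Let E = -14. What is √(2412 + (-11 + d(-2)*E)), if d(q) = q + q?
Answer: 3*√273 ≈ 49.568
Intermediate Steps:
d(q) = 2*q
√(2412 + (-11 + d(-2)*E)) = √(2412 + (-11 + (2*(-2))*(-14))) = √(2412 + (-11 - 4*(-14))) = √(2412 + (-11 + 56)) = √(2412 + 45) = √2457 = 3*√273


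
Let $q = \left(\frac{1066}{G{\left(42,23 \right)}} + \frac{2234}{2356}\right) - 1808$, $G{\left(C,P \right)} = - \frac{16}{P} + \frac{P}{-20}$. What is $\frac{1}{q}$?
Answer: $- \frac{1000122}{2384916323} \approx -0.00041935$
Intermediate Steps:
$G{\left(C,P \right)} = - \frac{16}{P} - \frac{P}{20}$ ($G{\left(C,P \right)} = - \frac{16}{P} + P \left(- \frac{1}{20}\right) = - \frac{16}{P} - \frac{P}{20}$)
$q = - \frac{2384916323}{1000122}$ ($q = \left(\frac{1066}{- \frac{16}{23} - \frac{23}{20}} + \frac{2234}{2356}\right) - 1808 = \left(\frac{1066}{\left(-16\right) \frac{1}{23} - \frac{23}{20}} + 2234 \cdot \frac{1}{2356}\right) - 1808 = \left(\frac{1066}{- \frac{16}{23} - \frac{23}{20}} + \frac{1117}{1178}\right) - 1808 = \left(\frac{1066}{- \frac{849}{460}} + \frac{1117}{1178}\right) - 1808 = \left(1066 \left(- \frac{460}{849}\right) + \frac{1117}{1178}\right) - 1808 = \left(- \frac{490360}{849} + \frac{1117}{1178}\right) - 1808 = - \frac{576695747}{1000122} - 1808 = - \frac{2384916323}{1000122} \approx -2384.6$)
$\frac{1}{q} = \frac{1}{- \frac{2384916323}{1000122}} = - \frac{1000122}{2384916323}$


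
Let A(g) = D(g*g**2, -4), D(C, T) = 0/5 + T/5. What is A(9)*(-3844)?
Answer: 15376/5 ≈ 3075.2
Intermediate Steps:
D(C, T) = T/5 (D(C, T) = 0*(1/5) + T*(1/5) = 0 + T/5 = T/5)
A(g) = -4/5 (A(g) = (1/5)*(-4) = -4/5)
A(9)*(-3844) = -4/5*(-3844) = 15376/5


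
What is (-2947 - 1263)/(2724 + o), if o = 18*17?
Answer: -421/303 ≈ -1.3894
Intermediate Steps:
o = 306
(-2947 - 1263)/(2724 + o) = (-2947 - 1263)/(2724 + 306) = -4210/3030 = -4210*1/3030 = -421/303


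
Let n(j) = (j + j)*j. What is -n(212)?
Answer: -89888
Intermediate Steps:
n(j) = 2*j² (n(j) = (2*j)*j = 2*j²)
-n(212) = -2*212² = -2*44944 = -1*89888 = -89888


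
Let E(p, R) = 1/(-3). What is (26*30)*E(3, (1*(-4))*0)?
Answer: -260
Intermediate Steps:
E(p, R) = -⅓
(26*30)*E(3, (1*(-4))*0) = (26*30)*(-⅓) = 780*(-⅓) = -260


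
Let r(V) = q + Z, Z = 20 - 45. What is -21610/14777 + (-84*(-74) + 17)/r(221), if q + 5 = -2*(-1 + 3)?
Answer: -92839781/502418 ≈ -184.79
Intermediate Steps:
q = -9 (q = -5 - 2*(-1 + 3) = -5 - 2*2 = -5 - 4 = -9)
Z = -25
r(V) = -34 (r(V) = -9 - 25 = -34)
-21610/14777 + (-84*(-74) + 17)/r(221) = -21610/14777 + (-84*(-74) + 17)/(-34) = -21610*1/14777 + (6216 + 17)*(-1/34) = -21610/14777 + 6233*(-1/34) = -21610/14777 - 6233/34 = -92839781/502418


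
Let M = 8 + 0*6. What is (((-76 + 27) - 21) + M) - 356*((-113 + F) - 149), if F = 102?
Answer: 56898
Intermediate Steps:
M = 8 (M = 8 + 0 = 8)
(((-76 + 27) - 21) + M) - 356*((-113 + F) - 149) = (((-76 + 27) - 21) + 8) - 356*((-113 + 102) - 149) = ((-49 - 21) + 8) - 356*(-11 - 149) = (-70 + 8) - 356*(-160) = -62 + 56960 = 56898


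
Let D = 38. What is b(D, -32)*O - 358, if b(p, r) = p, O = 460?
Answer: 17122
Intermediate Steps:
b(D, -32)*O - 358 = 38*460 - 358 = 17480 - 358 = 17122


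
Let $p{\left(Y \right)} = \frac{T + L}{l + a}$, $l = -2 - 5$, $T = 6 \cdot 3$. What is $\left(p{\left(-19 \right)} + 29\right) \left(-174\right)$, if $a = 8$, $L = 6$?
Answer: $-9222$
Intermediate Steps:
$T = 18$
$l = -7$ ($l = -2 - 5 = -7$)
$p{\left(Y \right)} = 24$ ($p{\left(Y \right)} = \frac{18 + 6}{-7 + 8} = \frac{24}{1} = 24 \cdot 1 = 24$)
$\left(p{\left(-19 \right)} + 29\right) \left(-174\right) = \left(24 + 29\right) \left(-174\right) = 53 \left(-174\right) = -9222$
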